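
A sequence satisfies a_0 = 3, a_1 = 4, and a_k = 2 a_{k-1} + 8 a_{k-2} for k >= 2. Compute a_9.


The characteristic equation is t^2 - 2 t - 8 = 0, with roots r_1 = 4 and r_2 = -2 (so c_1 = r_1 + r_2, c_2 = -r_1 r_2 as required).
One can use the closed form a_n = A r_1^n + B r_2^n, but direct iteration is more reliable:
a_0 = 3, a_1 = 4, a_2 = 32, a_3 = 96, a_4 = 448, a_5 = 1664, a_6 = 6912, a_7 = 27136, a_8 = 109568, a_9 = 436224.
So a_9 = 436224.

436224


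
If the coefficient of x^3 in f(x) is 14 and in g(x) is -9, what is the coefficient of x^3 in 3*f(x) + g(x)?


Scalar multiplication scales coefficients: 3 * 14 = 42.
Then add the g coefficient: 42 + -9
= 33

33


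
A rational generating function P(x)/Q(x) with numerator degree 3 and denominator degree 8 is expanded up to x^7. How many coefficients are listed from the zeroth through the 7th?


Expanding up to x^7 gives the coefficients for x^0, x^1, ..., x^7.
That is 7 + 1 = 8 coefficients in total.

8


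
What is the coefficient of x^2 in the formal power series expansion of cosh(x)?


The Maclaurin series is cosh(t) = sum_{m>=0} t^(2m) / (2m)!, so substituting t = x, only even powers of x are nonzero, with coefficient of x^(2m) equal to 1 / (2m)!.
For x^2 the coefficient is 1/2! = 1/2 = 1/2.

1/2


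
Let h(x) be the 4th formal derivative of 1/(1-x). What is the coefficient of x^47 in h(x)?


Differentiating 4 times: d^4/dx^4 [1/(1-x)] = 4!/(1-x)^5.
The expansion 1/(1-x)^5 = sum_{k>=0} C(k+4, 4) x^k, so the coefficient of x^n in 4!/(1-x)^5 is 4! * C(n+4, 4).
For n = 47: 24 * C(51, 4) = 24 * 249900 = 5997600

5997600


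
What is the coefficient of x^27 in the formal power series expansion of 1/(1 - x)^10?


The negative binomial / multiset identity is
1/(1 - x)^r = sum_{k>=0} C(k + r - 1, r - 1) x^k.
Here r = 10 and k = 27, so the coefficient is
C(27 + 9, 9) = C(36, 9)
= 94143280

94143280


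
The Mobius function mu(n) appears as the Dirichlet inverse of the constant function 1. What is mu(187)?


187 = 11 * 17 (all distinct primes).
mu(187) = (-1)^2 = 1

1


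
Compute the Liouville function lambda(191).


The Liouville function is lambda(k) = (-1)^Omega(k), where Omega(k) counts the prime factors of k with multiplicity.
Factoring: 191 = 191, so Omega(191) = 1.
lambda(191) = (-1)^1 = -1.

-1


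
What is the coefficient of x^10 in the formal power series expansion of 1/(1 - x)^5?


The expansion 1/(1 - x)^r = sum_{k>=0} C(k + r - 1, r - 1) x^k follows from the multiset / negative-binomial theorem (or from repeated differentiation of the geometric series).
For r = 5 and k = 10:
C(14, 4) = 87178291200 / (24 * 3628800) = 1001.

1001


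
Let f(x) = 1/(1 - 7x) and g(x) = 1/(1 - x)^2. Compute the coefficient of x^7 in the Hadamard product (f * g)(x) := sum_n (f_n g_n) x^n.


f has coefficients f_k = 7^k. For g = 1/(1 - x)^2 the coefficient is g_k = C(k + 1, 1) = k + 1. The Hadamard coefficient is (f * g)_k = 7^k * (k + 1).
For k = 7: 7^7 * 8 = 823543 * 8 = 6588344.

6588344


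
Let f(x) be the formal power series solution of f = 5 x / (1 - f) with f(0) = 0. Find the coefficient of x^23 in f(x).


Apply Lagrange inversion: f = 5 x * phi(f) with phi(t) = 1/(1 - t), so
[x^n] f = 5^n * (1/n) [t^(n-1)] phi(t)^n = 5^n * (1/n) [t^(n-1)] (1 - t)^(-n) = 5^n * (1/n) C(2n - 2, n - 1) = 5^n * C_{n-1}.
For n = 23: C_22 = C(44, 22) / 23 = 2104098963720/23 = 91482563640.
With the 5^23 = 11920928955078125 factor, the coefficient is 11920928955078125 * 91482563640 = 1090557141780853271484375000.

1090557141780853271484375000


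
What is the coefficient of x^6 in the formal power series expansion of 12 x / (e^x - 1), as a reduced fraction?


The exponential generating function for Bernoulli numbers is
x / (e^x - 1) = sum_{k>=0} B_k x^k / k!.
So the coefficient of x^6 in 12 x / (e^x - 1) is 12 B_6 / 6!.
Computing: B_6 = 1/42, 6! = 720, giving
12 * 1/42 / 720 = 1/2520.

1/2520


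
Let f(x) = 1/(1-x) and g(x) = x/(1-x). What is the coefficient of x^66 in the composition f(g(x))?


First simplify the composition: f(g(x)) = 1/(1 - x/(1-x)) = (1-x)/((1-x) - x) = (1-x)/(1-2x).
Now extract the coefficient. Write (1-x)/(1-2x) = 1/(1-2x) - x/(1-2x).
The coefficient of x^n in 1/(1-2x) is 2^n, and in x/(1-2x) is 2^(n-1) (for n >= 1).
So the coefficient of x^66 is 2^66 - 2^65 = 73786976294838206464 - 36893488147419103232 = 36893488147419103232.

36893488147419103232


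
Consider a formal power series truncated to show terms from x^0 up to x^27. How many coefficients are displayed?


From x^0 to x^27 inclusive, the count is 27 - 0 + 1 = 28.

28


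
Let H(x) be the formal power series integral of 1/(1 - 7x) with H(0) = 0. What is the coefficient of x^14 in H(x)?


1/(1 - 7x) = sum_{k>=0} 7^k x^k. Integrating termwise with H(0) = 0:
H(x) = sum_{k>=0} 7^k x^(k+1) / (k+1) = sum_{m>=1} 7^(m-1) x^m / m.
For m = 14: 7^13/14 = 96889010407/14 = 13841287201/2.

13841287201/2


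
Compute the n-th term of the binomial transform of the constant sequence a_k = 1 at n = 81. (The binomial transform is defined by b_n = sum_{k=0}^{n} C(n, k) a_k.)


With a_k = 1 for all k, b_n = sum_{k=0}^{n} C(n, k) = 2^n by the binomial theorem.
For n = 81: 2^81 = 2417851639229258349412352.

2417851639229258349412352


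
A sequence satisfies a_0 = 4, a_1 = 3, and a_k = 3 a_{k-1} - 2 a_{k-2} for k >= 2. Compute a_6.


The characteristic equation is t^2 - 3 t + 2 = 0, with roots r_1 = 2 and r_2 = 1 (so c_1 = r_1 + r_2, c_2 = -r_1 r_2 as required).
One can use the closed form a_n = A r_1^n + B r_2^n, but direct iteration is more reliable:
a_0 = 4, a_1 = 3, a_2 = 1, a_3 = -3, a_4 = -11, a_5 = -27, a_6 = -59.
So a_6 = -59.

-59


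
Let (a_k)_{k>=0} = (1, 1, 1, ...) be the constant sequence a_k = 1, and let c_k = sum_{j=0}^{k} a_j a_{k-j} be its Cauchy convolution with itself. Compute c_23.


Since a_j = 1 for all j >= 0, the convolution sum becomes
c_k = sum_{j=0}^{k} 1 * 1 = 1 * (k + 1).
Equivalently, the generating function of (a_k) is 1/(1 - x) and its square is 1/(1 - x)^2 = sum_{k>=0} 1(k + 1) x^k.
For k = 23: 1 * 24 = 24.

24


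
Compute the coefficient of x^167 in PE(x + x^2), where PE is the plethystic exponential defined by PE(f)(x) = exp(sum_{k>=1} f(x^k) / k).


With f(x) = x + x^2, the exponent is sum_{k>=1} (x^k + x^(2k)) / k = -ln(1 - x) - ln(1 - x^2). Exponentiating:
PE(x + x^2) = 1 / ((1 - x)(1 - x^2)).
This is the generating function for partitions of n into parts of size 1 or 2. The number of 2's can be any j in 0..83, and the rest are 1's, so
[x^167] = floor(167/2) + 1 = 84.

84


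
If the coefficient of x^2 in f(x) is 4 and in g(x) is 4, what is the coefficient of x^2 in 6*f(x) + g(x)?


Scalar multiplication scales coefficients: 6 * 4 = 24.
Then add the g coefficient: 24 + 4
= 28

28


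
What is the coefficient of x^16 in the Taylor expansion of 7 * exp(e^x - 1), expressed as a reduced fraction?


exp(e^x - 1) = sum_{k>=0} Bell_k x^k / k!, where Bell_k is the k-th Bell number.
So the coefficient of x^16 is 7 * Bell_16 / 16!.
Computing: Bell_16 = 10480142147 and 16! = 20922789888000, giving
7 * 10480142147/20922789888000 = 10480142147/2988969984000.

10480142147/2988969984000


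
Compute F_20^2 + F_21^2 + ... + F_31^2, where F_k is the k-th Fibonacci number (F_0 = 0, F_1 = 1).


There is a standard identity sum_{k=0}^{N} F_k^2 = F_N * F_{N+1} (proved inductively from the telescoping relation F_k^2 = F_k F_{k+1} - F_{k-1} F_k). Then
sum_{k=20}^{31} F_k^2 = F_31 F_32 - F_19 F_20.
Computing: F_31 = 1346269, F_32 = 2178309, F_19 = 4181, F_20 = 6765.
Sum = 1346269 * 2178309 - 4181 * 6765 = 2932561594656.

2932561594656


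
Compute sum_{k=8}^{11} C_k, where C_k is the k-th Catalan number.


C_8 through C_11: 1430, 4862, 16796, 58786
Sum = 1430 + 4862 + 16796 + 58786
= 81874

81874


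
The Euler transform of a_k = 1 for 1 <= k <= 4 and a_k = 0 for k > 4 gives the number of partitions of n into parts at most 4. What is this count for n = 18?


Partitions of 18 into parts at most 4:
Using generating function (1-x)^(-1)(1-x^2)^(-1)...(1-x^4)^(-1),
the coefficient of x^18 = 84

84


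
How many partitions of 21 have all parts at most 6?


Using the generating function (1-x)^(-1)(1-x^2)^(-1)...(1-x^6)^(-1),
the coefficient of x^21 counts these restricted partitions.
Result = 331

331


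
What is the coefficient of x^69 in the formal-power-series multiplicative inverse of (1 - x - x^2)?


Let the inverse be f(x) = sum_{k>=0} a_k x^k. From f(x) * (1 - x - x^2) = 1 and matching coefficients:
 x^0: a_0 = 1.
 x^1: a_1 - a_0 = 0, so a_1 = 1.
 x^k (k >= 2): a_k - a_{k-1} - a_{k-2} = 0, i.e. a_k = a_{k-1} + a_{k-2}.
This is the Fibonacci-type recurrence shifted so that a_0 = a_1 = 1.
Iterating: a_0=1, a_1=1, a_2=2, a_3=3, a_4=5, a_5=8, a_6=13, a_7=21, a_8=34, a_9=55, ...
a_69 = 190392490709135.

190392490709135


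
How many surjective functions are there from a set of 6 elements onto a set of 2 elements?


By inclusion-exclusion on which target elements are missed, the number of surjections from an n-set onto a k-set is
surj(n, k) = sum_{j=0}^{k} (-1)^j C(k, j) (k - j)^n.
Equivalently surj(n, k) = k! * S(n, k), where S(n, k) is the Stirling number of the second kind.
For n = 6, k = 2:
S(6, 2) = 31, so
surj = 2! * 31 = 2 * 31 = 62.

62


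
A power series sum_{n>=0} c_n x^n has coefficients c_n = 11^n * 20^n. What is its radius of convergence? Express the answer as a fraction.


By the root test (Cauchy-Hadamard), the radius is R = 1 / limsup_n |c_n|^(1/n).
Here |c_n|^(1/n) = (11^n * 20^n)^(1/n) = 11 * 20 = 220 for all n.
So R = 1/220 = 1/220.

1/220


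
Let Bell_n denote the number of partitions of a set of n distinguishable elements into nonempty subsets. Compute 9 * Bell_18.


Bell_18 can be computed from the Bell triangle or from Dobinski's identity Bell_n = (1/e) * sum_{k>=0} k^n / k!.
Computing Bell_18 = 682076806159.
Then 9 * 682076806159 = 6138691255431.

6138691255431


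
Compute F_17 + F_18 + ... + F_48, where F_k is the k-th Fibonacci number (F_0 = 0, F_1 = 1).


Use the identity sum_{k=0}^{N} F_k = F_{N+2} - 1 (which follows from F_{k+2} - F_{k+1} = F_k). Then
sum_{k=17}^{48} F_k = (F_{50} - 1) - (F_{18} - 1) = F_{50} - F_{18}.
Computing: F_{50} = 12586269025, F_{18} = 2584, so
Sum = 12586269025 - 2584 = 12586266441.

12586266441


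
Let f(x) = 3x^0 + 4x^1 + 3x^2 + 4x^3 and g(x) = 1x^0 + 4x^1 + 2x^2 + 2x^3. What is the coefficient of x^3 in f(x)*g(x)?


Cauchy product at x^3:
3*2 + 4*2 + 3*4 + 4*1
= 30

30


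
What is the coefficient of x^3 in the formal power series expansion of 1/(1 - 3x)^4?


The general identity 1/(1 - c x)^r = sum_{k>=0} c^k C(k + r - 1, r - 1) x^k follows by substituting y = c x into 1/(1 - y)^r = sum_{k>=0} C(k + r - 1, r - 1) y^k.
For c = 3, r = 4, k = 3:
3^3 * C(6, 3) = 27 * 20 = 540.

540


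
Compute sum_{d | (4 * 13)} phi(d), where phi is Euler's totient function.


First, 4 * 13 = 52. One classical identity is sum_{d | n} phi(d) = n (each k in [1, n] has a unique gcd with n, and among the k's with gcd(k, n) = n/d there are phi(d) of them). So the sum equals 52. We also verify directly:
Divisors of 52: 1, 2, 4, 13, 26, 52.
phi values: 1, 1, 2, 12, 12, 24.
Sum = 52.

52


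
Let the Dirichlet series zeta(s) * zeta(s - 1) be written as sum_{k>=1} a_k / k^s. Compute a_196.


Convolution gives a_k = sum_{d | k} d * 1 = sum_{d | k} d = sigma(k), the sum of positive divisors of k.
For k = 196, the divisors are 1, 2, 4, 7, 14, 28, 49, 98, 196, so
sigma(196) = 1 + 2 + 4 + 7 + 14 + 28 + 49 + 98 + 196 = 399.

399


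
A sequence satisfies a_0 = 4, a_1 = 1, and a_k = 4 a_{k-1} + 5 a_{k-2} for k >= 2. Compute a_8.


The characteristic equation is t^2 - 4 t - 5 = 0, with roots r_1 = 5 and r_2 = -1 (so c_1 = r_1 + r_2, c_2 = -r_1 r_2 as required).
One can use the closed form a_n = A r_1^n + B r_2^n, but direct iteration is more reliable:
a_0 = 4, a_1 = 1, a_2 = 24, a_3 = 101, a_4 = 524, a_5 = 2601, a_6 = 13024, a_7 = 65101, a_8 = 325524.
So a_8 = 325524.

325524


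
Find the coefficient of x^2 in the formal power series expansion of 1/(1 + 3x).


Write 1/(1 + c x) = 1/(1 - (-c) x) and apply the geometric-series identity
1/(1 - y) = sum_{k>=0} y^k to get 1/(1 + c x) = sum_{k>=0} (-c)^k x^k.
So the coefficient of x^k is (-c)^k = (-1)^k * c^k.
Here c = 3 and k = 2:
(-3)^2 = 1 * 9 = 9

9


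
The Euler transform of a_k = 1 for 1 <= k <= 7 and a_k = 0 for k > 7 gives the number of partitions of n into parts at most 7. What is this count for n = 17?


Partitions of 17 into parts at most 7:
Using generating function (1-x)^(-1)(1-x^2)^(-1)...(1-x^7)^(-1),
the coefficient of x^17 = 201

201


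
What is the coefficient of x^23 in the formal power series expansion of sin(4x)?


The Maclaurin series is sin(t) = sum_{k>=0} (-1)^k t^(2k+1) / (2k+1)!, so substituting t = 4x, only odd powers of x are nonzero, with coefficient of x^(2k+1) equal to (-1)^k 4^(2k+1) / (2k+1)!.
Write 23 = 2*11 + 1, giving the coefficient (-1)^11 * 4^23 / 23! = -70368744177664/25852016738884976640000 = -134217728/49308808782358125.

-134217728/49308808782358125


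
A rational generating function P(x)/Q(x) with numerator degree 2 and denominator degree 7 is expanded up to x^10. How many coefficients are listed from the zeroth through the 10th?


Expanding up to x^10 gives the coefficients for x^0, x^1, ..., x^10.
That is 10 + 1 = 11 coefficients in total.

11


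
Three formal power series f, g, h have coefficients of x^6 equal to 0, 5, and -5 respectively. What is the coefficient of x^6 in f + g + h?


Series addition is componentwise:
0 + 5 + -5
= 0

0


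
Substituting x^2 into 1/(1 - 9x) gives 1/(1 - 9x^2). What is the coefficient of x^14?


The coefficient of x^(2m) in 1/(1 - 9x^2) is 9^m.
With n = 14 = 2*7, the coefficient is 9^7 = 4782969.

4782969


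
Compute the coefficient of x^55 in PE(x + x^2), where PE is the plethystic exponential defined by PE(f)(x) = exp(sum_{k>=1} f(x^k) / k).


With f(x) = x + x^2, the exponent is sum_{k>=1} (x^k + x^(2k)) / k = -ln(1 - x) - ln(1 - x^2). Exponentiating:
PE(x + x^2) = 1 / ((1 - x)(1 - x^2)).
This is the generating function for partitions of n into parts of size 1 or 2. The number of 2's can be any j in 0..27, and the rest are 1's, so
[x^55] = floor(55/2) + 1 = 28.

28


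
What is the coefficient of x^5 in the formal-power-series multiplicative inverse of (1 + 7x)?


The inverse is 1/(1 + 7x). Apply the geometric identity 1/(1 - y) = sum_{k>=0} y^k with y = -7x:
1/(1 + 7x) = sum_{k>=0} (-7)^k x^k.
So the coefficient of x^5 is (-7)^5 = -16807.

-16807


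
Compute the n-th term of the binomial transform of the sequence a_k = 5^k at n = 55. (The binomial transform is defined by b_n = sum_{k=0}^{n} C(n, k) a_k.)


With a_k = 5^k, b_n = sum_{k=0}^{n} C(n, k) 5^k = (1 + 5)^n by the binomial theorem.
For n = 55: (1 + 5)^55 = 6^55 = 6285195213566005335561053533150026217291776.

6285195213566005335561053533150026217291776


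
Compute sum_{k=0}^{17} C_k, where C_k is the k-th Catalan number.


C_0 through C_17: 1, 1, 2, 5, 14, 42, 132, 429, 1430, 4862, 16796, 58786, 208012, 742900, 2674440, 9694845, 35357670, 129644790
Sum = 1 + 1 + 2 + 5 + 14 + 42 + 132 + 429 + 1430 + 4862 + 16796 + 58786 + 208012 + 742900 + 2674440 + 9694845 + 35357670 + 129644790
= 178405157

178405157


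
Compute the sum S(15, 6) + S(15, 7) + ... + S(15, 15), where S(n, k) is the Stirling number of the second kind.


By definition, S(n, k) counts partitions of an n-set into exactly k nonempty blocks.
Computing row n = 15 for k = 6..15:
S(15, k): 420693273, 408741333, 216627840, 67128490, 12662650, 1479478, 106470, 4550, 105, 1
Sum = 1127444190.

1127444190


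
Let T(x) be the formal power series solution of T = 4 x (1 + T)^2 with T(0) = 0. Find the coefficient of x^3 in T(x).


Apply the Lagrange inversion formula: if T = 4 x * phi(T) with phi(t) = (1 + t)^2, then [x^n] T = 4^n * (1/n) [t^(n-1)] phi(t)^n = 4^n * (1/n) [t^(n-1)] (1 + t)^(2n) = 4^n * (1/n) C(2n, n-1).
Using the identity C(2n, n-1) = C(2n, n) * n / (n+1), the unscaled factor equals C(2n, n) / (n+1) = C_n, the n-th Catalan number.
For n = 3: C_3 = C(6, 3) / 4 = 20/4 = 5.
With the 4^3 = 64 factor, the coefficient is 64 * 5 = 320.

320


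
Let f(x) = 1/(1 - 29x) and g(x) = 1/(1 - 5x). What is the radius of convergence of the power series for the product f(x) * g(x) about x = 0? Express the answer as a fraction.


The radius of 1/(1 - 29x) is 1/29 (nearest singularity at x = 1/29), and the radius of 1/(1 - 5x) is 1/5.
The product f(x)*g(x) = 1/((1 - 29x)(1 - 5x)) has singularities at both 1/29 and 1/5, so its radius of convergence is the distance to the nearest one:
min(1/29, 1/5) = 1/29.

1/29


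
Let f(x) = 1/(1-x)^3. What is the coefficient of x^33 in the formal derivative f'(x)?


Differentiate: d/dx [ 1/(1-x)^r ] = r / (1-x)^(r+1).
Here r = 3, so f'(x) = 3 / (1-x)^4.
The expansion of 1/(1-x)^(r+1) has coefficient of x^n equal to C(n+r, r).
So the coefficient of x^33 in f'(x) is
3 * C(36, 3) = 3 * 7140 = 21420

21420


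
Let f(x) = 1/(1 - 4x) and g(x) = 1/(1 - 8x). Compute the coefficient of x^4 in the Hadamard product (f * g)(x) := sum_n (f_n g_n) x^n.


f has coefficients f_k = 4^k and g has coefficients g_k = 8^k, so the Hadamard product has coefficient (f*g)_k = 4^k * 8^k = 32^k.
For k = 4: 32^4 = 1048576.

1048576


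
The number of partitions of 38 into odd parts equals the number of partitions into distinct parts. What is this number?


Computing partitions of 38 into odd parts (1, 3, 5, ...):
Using the generating function prod_{k>=0} 1/(1-x^(2k+1)),
the count is 864

864


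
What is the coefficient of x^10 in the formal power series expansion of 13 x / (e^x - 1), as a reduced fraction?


The exponential generating function for Bernoulli numbers is
x / (e^x - 1) = sum_{k>=0} B_k x^k / k!.
So the coefficient of x^10 in 13 x / (e^x - 1) is 13 B_10 / 10!.
Computing: B_10 = 5/66, 10! = 3628800, giving
13 * 5/66 / 3628800 = 13/47900160.

13/47900160


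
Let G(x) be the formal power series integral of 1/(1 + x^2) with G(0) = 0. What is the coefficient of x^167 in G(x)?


1/(1 + x^2) = sum_{j>=0} (-1)^j x^(2j). Integrating termwise with G(0) = 0:
G(x) = sum_{j>=0} (-1)^j x^(2j+1) / (2j+1) = arctan(x).
Only odd powers are nonzero. For x^167 write 167 = 2*83 + 1, giving
(-1)^83 / 167 = -1/167 = -1/167.

-1/167


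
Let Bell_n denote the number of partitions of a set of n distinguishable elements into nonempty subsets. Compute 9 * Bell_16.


Bell_16 can be computed from the Bell triangle or from Dobinski's identity Bell_n = (1/e) * sum_{k>=0} k^n / k!.
Computing Bell_16 = 10480142147.
Then 9 * 10480142147 = 94321279323.

94321279323


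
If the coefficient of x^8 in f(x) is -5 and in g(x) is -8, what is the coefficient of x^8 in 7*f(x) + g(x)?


Scalar multiplication scales coefficients: 7 * -5 = -35.
Then add the g coefficient: -35 + -8
= -43

-43


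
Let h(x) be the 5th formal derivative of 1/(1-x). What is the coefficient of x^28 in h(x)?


Differentiating 5 times: d^5/dx^5 [1/(1-x)] = 5!/(1-x)^6.
The expansion 1/(1-x)^6 = sum_{k>=0} C(k+5, 5) x^k, so the coefficient of x^n in 5!/(1-x)^6 is 5! * C(n+5, 5).
For n = 28: 120 * C(33, 5) = 120 * 237336 = 28480320

28480320


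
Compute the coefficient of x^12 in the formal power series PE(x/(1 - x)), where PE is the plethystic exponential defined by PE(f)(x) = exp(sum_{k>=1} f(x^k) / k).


For f(x) = x/(1 - x) we have
sum_{k>=1} f(x^k) / k = sum_{k>=1} (1/k) * x^k / (1 - x^k) = sum_{k, m >= 1} x^(k m) / k,
which after exponentiating simplifies to
PE(x/(1 - x)) = prod_{k>=1} 1 / (1 - x^k).
This is the generating function for the partition function p(n), so the coefficient of x^12 is p(12).
Computing p(12) by dynamic programming over parts 1, 2, ..., 12: p(12) = 77.

77


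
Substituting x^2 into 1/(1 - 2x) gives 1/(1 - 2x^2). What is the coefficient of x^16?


The coefficient of x^(2m) in 1/(1 - 2x^2) is 2^m.
With n = 16 = 2*8, the coefficient is 2^8 = 256.

256


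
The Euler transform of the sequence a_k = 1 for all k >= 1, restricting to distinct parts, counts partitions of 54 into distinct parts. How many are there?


Partitions of 54 into distinct parts can be computed via generating function.
Product (1+x)(1+x^2)(1+x^3)...
The coefficient of x^54 = 5718

5718


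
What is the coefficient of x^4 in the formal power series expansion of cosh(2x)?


The Maclaurin series is cosh(t) = sum_{m>=0} t^(2m) / (2m)!, so substituting t = 2x, only even powers of x are nonzero, with coefficient of x^(2m) equal to 2^(2m) / (2m)!.
For x^4 the coefficient is 2^4/4! = 16/24 = 2/3.

2/3


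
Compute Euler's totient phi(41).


phi(n) counts integers in [1, n] coprime to n. Using the multiplicative formula phi(n) = n * prod_{p | n} (1 - 1/p):
41 = 41, so
phi(41) = 41 * (1 - 1/41) = 40.

40


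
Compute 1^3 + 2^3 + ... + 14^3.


This power sum has a closed form given by Faulhaber's formula
sum_{k=1}^{m} k^p = (1 / (p + 1)) * sum_{j=0}^{p} C(p + 1, j) B_j m^(p + 1 - j),
but for small m direct computation is fastest:
1 + 8 + 27 + 64 + 125 + 216 + 343 + 512 + 729 + 1000 + 1331 + 1728 + 2197 + 2744 = 11025.

11025


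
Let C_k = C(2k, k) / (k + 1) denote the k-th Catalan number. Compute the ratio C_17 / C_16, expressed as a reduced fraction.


Using C_k = (2k)! / (k! (k+1)!), the ratio C_{k+1}/C_k simplifies to
C_{k+1}/C_k = [(2k+2)! / ((k+1)! (k+2)!)] * [k! (k+1)! / (2k)!]
 = (2k+2)(2k+1) / ((k+1)(k+2)) = 2(2k+1) / (k+2).
For k = 16: 2(2*16 + 1) / (16 + 2) = 66/18 = 11/3.

11/3


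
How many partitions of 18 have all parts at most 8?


Using the generating function (1-x)^(-1)(1-x^2)^(-1)...(1-x^8)^(-1),
the coefficient of x^18 counts these restricted partitions.
Result = 288

288


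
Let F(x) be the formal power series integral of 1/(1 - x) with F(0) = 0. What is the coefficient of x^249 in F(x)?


1/(1 - x) = sum_{k>=0} x^k. Integrating termwise and using F(0) = 0 gives
F(x) = sum_{k>=0} x^(k+1) / (k+1) = sum_{m>=1} x^m / m = -ln(1 - x).
So the coefficient of x^249 is 1/249 = 1/249.

1/249


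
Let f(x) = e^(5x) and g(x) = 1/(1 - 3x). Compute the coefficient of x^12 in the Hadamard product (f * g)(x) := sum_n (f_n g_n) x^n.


Expanding: f_k = 5^k/k! (from e^(5x)) and g_k = 3^k (from 1/(1 - 3x)). So the Hadamard coefficient (f * g)_k = 5^k 3^k / k! = (15)^k / k!.
For k = 12: 15^12/12! = 129746337890625/479001600 = 21357421875/78848.

21357421875/78848


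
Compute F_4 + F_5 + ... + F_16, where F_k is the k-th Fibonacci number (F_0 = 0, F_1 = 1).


Use the identity sum_{k=0}^{N} F_k = F_{N+2} - 1 (which follows from F_{k+2} - F_{k+1} = F_k). Then
sum_{k=4}^{16} F_k = (F_{18} - 1) - (F_{5} - 1) = F_{18} - F_{5}.
Computing: F_{18} = 2584, F_{5} = 5, so
Sum = 2584 - 5 = 2579.

2579


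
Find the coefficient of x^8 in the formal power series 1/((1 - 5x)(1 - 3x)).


By partial fractions or Cauchy convolution:
The coefficient equals sum_{k=0}^{8} 5^k * 3^(8-k).
= 966721

966721


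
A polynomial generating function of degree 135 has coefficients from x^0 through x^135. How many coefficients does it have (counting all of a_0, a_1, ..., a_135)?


A polynomial of degree 135 takes the form a_0 + a_1 x + ... + a_135 x^135.
The number of coefficients is 135 + 1 = 136.

136


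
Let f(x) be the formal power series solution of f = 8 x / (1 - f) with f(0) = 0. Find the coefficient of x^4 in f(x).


Apply Lagrange inversion: f = 8 x * phi(f) with phi(t) = 1/(1 - t), so
[x^n] f = 8^n * (1/n) [t^(n-1)] phi(t)^n = 8^n * (1/n) [t^(n-1)] (1 - t)^(-n) = 8^n * (1/n) C(2n - 2, n - 1) = 8^n * C_{n-1}.
For n = 4: C_3 = C(6, 3) / 4 = 20/4 = 5.
With the 8^4 = 4096 factor, the coefficient is 4096 * 5 = 20480.

20480


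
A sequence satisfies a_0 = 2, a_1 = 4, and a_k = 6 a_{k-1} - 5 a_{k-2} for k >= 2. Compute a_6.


The characteristic equation is t^2 - 6 t + 5 = 0, with roots r_1 = 5 and r_2 = 1 (so c_1 = r_1 + r_2, c_2 = -r_1 r_2 as required).
One can use the closed form a_n = A r_1^n + B r_2^n, but direct iteration is more reliable:
a_0 = 2, a_1 = 4, a_2 = 14, a_3 = 64, a_4 = 314, a_5 = 1564, a_6 = 7814.
So a_6 = 7814.

7814


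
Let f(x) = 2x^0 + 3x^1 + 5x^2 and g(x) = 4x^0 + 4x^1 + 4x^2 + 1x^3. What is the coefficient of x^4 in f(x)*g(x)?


Cauchy product at x^4:
3*1 + 5*4
= 23

23


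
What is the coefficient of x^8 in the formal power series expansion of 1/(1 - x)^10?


The negative binomial / multiset identity is
1/(1 - x)^r = sum_{k>=0} C(k + r - 1, r - 1) x^k.
Here r = 10 and k = 8, so the coefficient is
C(8 + 9, 9) = C(17, 9)
= 24310

24310


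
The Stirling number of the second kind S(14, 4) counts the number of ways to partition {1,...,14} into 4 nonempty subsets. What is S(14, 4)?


Using the explicit formula S(n,k) = (1/k!) sum_{j=0}^{k} (-1)^(k-j) C(k,j) j^n:
S(14, 4) = 10391745
Equivalently, S(n,k) is n! times the coefficient of x^n in the EGF (e^x - 1)^k / k!.

10391745


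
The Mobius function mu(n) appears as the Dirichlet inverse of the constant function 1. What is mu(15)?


15 = 3 * 5 (all distinct primes).
mu(15) = (-1)^2 = 1

1


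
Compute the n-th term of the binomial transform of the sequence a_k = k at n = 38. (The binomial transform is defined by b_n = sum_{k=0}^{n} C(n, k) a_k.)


With a_k = k, b_n = sum_{k=0}^{n} C(n, k) k. Using k * C(n, k) = n * C(n-1, k-1) gives b_n = n * sum_{k>=1} C(n-1, k-1) = n * 2^(n-1).
For n = 38: 38 * 2^37 = 38 * 137438953472 = 5222680231936.

5222680231936


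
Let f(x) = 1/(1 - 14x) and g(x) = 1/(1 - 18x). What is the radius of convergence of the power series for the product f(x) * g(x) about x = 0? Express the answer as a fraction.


The radius of 1/(1 - 14x) is 1/14 (nearest singularity at x = 1/14), and the radius of 1/(1 - 18x) is 1/18.
The product f(x)*g(x) = 1/((1 - 14x)(1 - 18x)) has singularities at both 1/14 and 1/18, so its radius of convergence is the distance to the nearest one:
min(1/14, 1/18) = 1/18.

1/18


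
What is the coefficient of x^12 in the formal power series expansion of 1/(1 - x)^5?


The expansion 1/(1 - x)^r = sum_{k>=0} C(k + r - 1, r - 1) x^k follows from the multiset / negative-binomial theorem (or from repeated differentiation of the geometric series).
For r = 5 and k = 12:
C(16, 4) = 20922789888000 / (24 * 479001600) = 1820.

1820


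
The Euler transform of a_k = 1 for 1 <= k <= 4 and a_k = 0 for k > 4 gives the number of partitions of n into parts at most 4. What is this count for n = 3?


Partitions of 3 into parts at most 4:
Using generating function (1-x)^(-1)(1-x^2)^(-1)...(1-x^4)^(-1),
the coefficient of x^3 = 3

3


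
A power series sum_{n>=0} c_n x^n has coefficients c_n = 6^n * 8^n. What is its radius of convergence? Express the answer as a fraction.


By the root test (Cauchy-Hadamard), the radius is R = 1 / limsup_n |c_n|^(1/n).
Here |c_n|^(1/n) = (6^n * 8^n)^(1/n) = 6 * 8 = 48 for all n.
So R = 1/48 = 1/48.

1/48


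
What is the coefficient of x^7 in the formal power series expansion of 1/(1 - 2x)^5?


The general identity 1/(1 - c x)^r = sum_{k>=0} c^k C(k + r - 1, r - 1) x^k follows by substituting y = c x into 1/(1 - y)^r = sum_{k>=0} C(k + r - 1, r - 1) y^k.
For c = 2, r = 5, k = 7:
2^7 * C(11, 4) = 128 * 330 = 42240.

42240


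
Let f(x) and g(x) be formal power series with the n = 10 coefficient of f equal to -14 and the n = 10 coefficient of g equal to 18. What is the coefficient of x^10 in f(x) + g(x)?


Addition of formal power series is termwise.
The coefficient of x^10 in f + g = -14 + 18
= 4

4


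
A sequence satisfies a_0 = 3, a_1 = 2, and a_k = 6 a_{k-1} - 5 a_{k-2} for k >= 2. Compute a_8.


The characteristic equation is t^2 - 6 t + 5 = 0, with roots r_1 = 5 and r_2 = 1 (so c_1 = r_1 + r_2, c_2 = -r_1 r_2 as required).
One can use the closed form a_n = A r_1^n + B r_2^n, but direct iteration is more reliable:
a_0 = 3, a_1 = 2, a_2 = -3, a_3 = -28, a_4 = -153, a_5 = -778, a_6 = -3903, a_7 = -19528, a_8 = -97653.
So a_8 = -97653.

-97653


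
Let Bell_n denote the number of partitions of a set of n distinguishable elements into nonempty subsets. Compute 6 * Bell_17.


Bell_17 can be computed from the Bell triangle or from Dobinski's identity Bell_n = (1/e) * sum_{k>=0} k^n / k!.
Computing Bell_17 = 82864869804.
Then 6 * 82864869804 = 497189218824.

497189218824


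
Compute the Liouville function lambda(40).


The Liouville function is lambda(k) = (-1)^Omega(k), where Omega(k) counts the prime factors of k with multiplicity.
Factoring: 40 = 2 * 2 * 2 * 5, so Omega(40) = 4.
lambda(40) = (-1)^4 = 1.

1


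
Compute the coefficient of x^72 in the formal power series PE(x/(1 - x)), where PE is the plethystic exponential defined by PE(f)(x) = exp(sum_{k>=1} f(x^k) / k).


For f(x) = x/(1 - x) we have
sum_{k>=1} f(x^k) / k = sum_{k>=1} (1/k) * x^k / (1 - x^k) = sum_{k, m >= 1} x^(k m) / k,
which after exponentiating simplifies to
PE(x/(1 - x)) = prod_{k>=1} 1 / (1 - x^k).
This is the generating function for the partition function p(n), so the coefficient of x^72 is p(72).
Computing p(72) by dynamic programming over parts 1, 2, ..., 72: p(72) = 5392783.

5392783


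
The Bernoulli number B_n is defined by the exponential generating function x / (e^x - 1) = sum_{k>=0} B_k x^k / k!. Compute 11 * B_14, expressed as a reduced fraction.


Bernoulli numbers can also be computed recursively via B_0 = 1 and sum_{j=0}^{m} C(m+1, j) B_j = 0 for m >= 1. Odd-index Bernoulli numbers vanish for k >= 3.
Computing B_14 = 7/6, so 11 * B_14 = 11 * 7/6 = 77/6.

77/6


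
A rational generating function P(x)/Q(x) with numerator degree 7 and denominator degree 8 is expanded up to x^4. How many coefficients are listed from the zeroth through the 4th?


Expanding up to x^4 gives the coefficients for x^0, x^1, ..., x^4.
That is 4 + 1 = 5 coefficients in total.

5


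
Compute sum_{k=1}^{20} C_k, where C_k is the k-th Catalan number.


C_1 through C_20: 1, 2, 5, 14, 42, 132, 429, 1430, 4862, 16796, 58786, 208012, 742900, 2674440, 9694845, 35357670, 129644790, 477638700, 1767263190, 6564120420
Sum = 1 + 2 + 5 + 14 + 42 + 132 + 429 + 1430 + 4862 + 16796 + 58786 + 208012 + 742900 + 2674440 + 9694845 + 35357670 + 129644790 + 477638700 + 1767263190 + 6564120420
= 8987427466

8987427466


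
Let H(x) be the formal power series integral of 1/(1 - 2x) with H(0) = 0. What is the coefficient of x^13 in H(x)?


1/(1 - 2x) = sum_{k>=0} 2^k x^k. Integrating termwise with H(0) = 0:
H(x) = sum_{k>=0} 2^k x^(k+1) / (k+1) = sum_{m>=1} 2^(m-1) x^m / m.
For m = 13: 2^12/13 = 4096/13 = 4096/13.

4096/13


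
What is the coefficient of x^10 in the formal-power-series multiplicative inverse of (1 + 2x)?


The inverse is 1/(1 + 2x). Apply the geometric identity 1/(1 - y) = sum_{k>=0} y^k with y = -2x:
1/(1 + 2x) = sum_{k>=0} (-2)^k x^k.
So the coefficient of x^10 is (-2)^10 = 1024.

1024


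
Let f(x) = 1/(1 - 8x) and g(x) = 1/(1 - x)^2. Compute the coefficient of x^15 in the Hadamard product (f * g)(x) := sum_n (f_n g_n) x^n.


f has coefficients f_k = 8^k. For g = 1/(1 - x)^2 the coefficient is g_k = C(k + 1, 1) = k + 1. The Hadamard coefficient is (f * g)_k = 8^k * (k + 1).
For k = 15: 8^15 * 16 = 35184372088832 * 16 = 562949953421312.

562949953421312


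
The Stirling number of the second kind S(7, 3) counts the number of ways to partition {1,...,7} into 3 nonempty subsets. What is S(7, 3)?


Using the explicit formula S(n,k) = (1/k!) sum_{j=0}^{k} (-1)^(k-j) C(k,j) j^n:
S(7, 3) = 301
Equivalently, S(n,k) is n! times the coefficient of x^n in the EGF (e^x - 1)^k / k!.

301


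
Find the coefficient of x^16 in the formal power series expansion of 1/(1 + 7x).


Write 1/(1 + c x) = 1/(1 - (-c) x) and apply the geometric-series identity
1/(1 - y) = sum_{k>=0} y^k to get 1/(1 + c x) = sum_{k>=0} (-c)^k x^k.
So the coefficient of x^k is (-c)^k = (-1)^k * c^k.
Here c = 7 and k = 16:
(-7)^16 = 1 * 33232930569601 = 33232930569601

33232930569601


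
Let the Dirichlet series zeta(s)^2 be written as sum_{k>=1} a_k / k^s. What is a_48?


The Dirichlet convolution of the constant function 1 with itself gives (1 * 1)(k) = sum_{d | k} 1 = d(k), the number of positive divisors of k.
Since zeta(s) = sum_{k>=1} 1/k^s, we have zeta(s)^2 = sum_{k>=1} d(k)/k^s, so a_k = d(k).
For k = 48: the divisors are 1, 2, 3, 4, 6, 8, 12, 16, 24, 48.
Count = 10.

10


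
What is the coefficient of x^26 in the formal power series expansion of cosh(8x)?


The Maclaurin series is cosh(t) = sum_{m>=0} t^(2m) / (2m)!, so substituting t = 8x, only even powers of x are nonzero, with coefficient of x^(2m) equal to 8^(2m) / (2m)!.
For x^26 the coefficient is 8^26/26! = 302231454903657293676544/403291461126605635584000000 = 36028797018963968/48076088562799171875.

36028797018963968/48076088562799171875


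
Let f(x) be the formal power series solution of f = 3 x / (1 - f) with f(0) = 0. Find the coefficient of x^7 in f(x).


Apply Lagrange inversion: f = 3 x * phi(f) with phi(t) = 1/(1 - t), so
[x^n] f = 3^n * (1/n) [t^(n-1)] phi(t)^n = 3^n * (1/n) [t^(n-1)] (1 - t)^(-n) = 3^n * (1/n) C(2n - 2, n - 1) = 3^n * C_{n-1}.
For n = 7: C_6 = C(12, 6) / 7 = 924/7 = 132.
With the 3^7 = 2187 factor, the coefficient is 2187 * 132 = 288684.

288684


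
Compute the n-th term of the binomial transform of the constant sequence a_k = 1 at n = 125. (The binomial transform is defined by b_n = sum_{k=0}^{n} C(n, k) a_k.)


With a_k = 1 for all k, b_n = sum_{k=0}^{n} C(n, k) = 2^n by the binomial theorem.
For n = 125: 2^125 = 42535295865117307932921825928971026432.

42535295865117307932921825928971026432


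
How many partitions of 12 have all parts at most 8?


Using the generating function (1-x)^(-1)(1-x^2)^(-1)...(1-x^8)^(-1),
the coefficient of x^12 counts these restricted partitions.
Result = 70

70


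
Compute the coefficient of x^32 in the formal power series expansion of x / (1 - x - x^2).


Let f(x) = sum_{k>=0} a_k x^k. Multiplying f(x) * (1 - x - x^2) = x and matching coefficients gives a_0 = 0, a_1 = 1, and a_k = a_{k-1} + a_{k-2} for k >= 2. These are the Fibonacci numbers F_k.
Iterating from F_0 = 0, F_1 = 1:
F_0=0, F_1=1, F_2=1, F_3=2, F_4=3, F_5=5, F_6=8, F_7=13, F_8=21, F_9=34, ...
F_32 = 2178309.

2178309


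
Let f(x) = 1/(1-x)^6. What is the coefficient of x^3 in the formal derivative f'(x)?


Differentiate: d/dx [ 1/(1-x)^r ] = r / (1-x)^(r+1).
Here r = 6, so f'(x) = 6 / (1-x)^7.
The expansion of 1/(1-x)^(r+1) has coefficient of x^n equal to C(n+r, r).
So the coefficient of x^3 in f'(x) is
6 * C(9, 6) = 6 * 84 = 504

504


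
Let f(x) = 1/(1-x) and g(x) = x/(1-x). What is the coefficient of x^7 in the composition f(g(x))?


First simplify the composition: f(g(x)) = 1/(1 - x/(1-x)) = (1-x)/((1-x) - x) = (1-x)/(1-2x).
Now extract the coefficient. Write (1-x)/(1-2x) = 1/(1-2x) - x/(1-2x).
The coefficient of x^n in 1/(1-2x) is 2^n, and in x/(1-2x) is 2^(n-1) (for n >= 1).
So the coefficient of x^7 is 2^7 - 2^6 = 128 - 64 = 64.

64


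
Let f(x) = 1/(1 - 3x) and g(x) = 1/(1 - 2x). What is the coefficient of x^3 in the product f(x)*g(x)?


The coefficient of x^n in f*g is the Cauchy product: sum_{k=0}^{n} a^k * b^(n-k).
With a=3, b=2, n=3:
sum_{k=0}^{3} 3^k * 2^(3-k)
= 65

65


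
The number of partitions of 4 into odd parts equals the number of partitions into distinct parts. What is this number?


Computing partitions of 4 into odd parts (1, 3, 5, ...):
Using the generating function prod_{k>=0} 1/(1-x^(2k+1)),
the count is 2

2


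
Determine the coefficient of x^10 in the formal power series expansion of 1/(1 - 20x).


The geometric series identity gives 1/(1 - c x) = sum_{k>=0} c^k x^k, so the coefficient of x^k is c^k.
Here c = 20 and k = 10.
Computing: 20^10 = 10240000000000

10240000000000


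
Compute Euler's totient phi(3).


phi(n) counts integers in [1, n] coprime to n. Using the multiplicative formula phi(n) = n * prod_{p | n} (1 - 1/p):
3 = 3, so
phi(3) = 3 * (1 - 1/3) = 2.

2


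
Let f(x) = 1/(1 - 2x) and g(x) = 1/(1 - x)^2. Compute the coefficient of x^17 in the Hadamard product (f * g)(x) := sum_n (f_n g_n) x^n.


f has coefficients f_k = 2^k. For g = 1/(1 - x)^2 the coefficient is g_k = C(k + 1, 1) = k + 1. The Hadamard coefficient is (f * g)_k = 2^k * (k + 1).
For k = 17: 2^17 * 18 = 131072 * 18 = 2359296.

2359296


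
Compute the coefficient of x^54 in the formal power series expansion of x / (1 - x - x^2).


Let f(x) = sum_{k>=0} a_k x^k. Multiplying f(x) * (1 - x - x^2) = x and matching coefficients gives a_0 = 0, a_1 = 1, and a_k = a_{k-1} + a_{k-2} for k >= 2. These are the Fibonacci numbers F_k.
Iterating from F_0 = 0, F_1 = 1:
F_0=0, F_1=1, F_2=1, F_3=2, F_4=3, F_5=5, F_6=8, F_7=13, F_8=21, F_9=34, ...
F_54 = 86267571272.

86267571272


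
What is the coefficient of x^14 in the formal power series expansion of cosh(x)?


The Maclaurin series is cosh(t) = sum_{m>=0} t^(2m) / (2m)!, so substituting t = x, only even powers of x are nonzero, with coefficient of x^(2m) equal to 1 / (2m)!.
For x^14 the coefficient is 1/14! = 1/87178291200 = 1/87178291200.

1/87178291200


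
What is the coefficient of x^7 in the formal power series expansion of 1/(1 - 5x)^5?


The general identity 1/(1 - c x)^r = sum_{k>=0} c^k C(k + r - 1, r - 1) x^k follows by substituting y = c x into 1/(1 - y)^r = sum_{k>=0} C(k + r - 1, r - 1) y^k.
For c = 5, r = 5, k = 7:
5^7 * C(11, 4) = 78125 * 330 = 25781250.

25781250


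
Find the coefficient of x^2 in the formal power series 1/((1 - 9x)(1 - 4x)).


By partial fractions or Cauchy convolution:
The coefficient equals sum_{k=0}^{2} 9^k * 4^(2-k).
= 133

133


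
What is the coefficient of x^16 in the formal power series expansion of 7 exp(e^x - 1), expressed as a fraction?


exp(e^x - 1) is the exponential generating function for the Bell numbers Bell_k: exp(e^x - 1) = sum_{k>=0} Bell_k x^k / k!.
So the coefficient of x^16 in 7 exp(e^x - 1) is 7 Bell_16 / 16!.
Computing: Bell_16 = 10480142147 and 16! = 20922789888000, giving
7 * 10480142147/20922789888000 = 10480142147/2988969984000.

10480142147/2988969984000


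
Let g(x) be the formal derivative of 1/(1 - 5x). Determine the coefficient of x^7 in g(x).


Differentiate termwise: d/dx sum_{k>=0} 5^k x^k = sum_{k>=1} k 5^k x^(k-1) = sum_{j>=0} (j+1) 5^(j+1) x^j.
Equivalently, d/dx [1/(1 - 5x)] = 5/(1 - 5x)^2.
For j = 7: 8 * 5^8 = 8 * 390625 = 3125000.

3125000


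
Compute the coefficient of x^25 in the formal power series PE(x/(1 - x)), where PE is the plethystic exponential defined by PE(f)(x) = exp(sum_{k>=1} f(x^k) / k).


For f(x) = x/(1 - x) we have
sum_{k>=1} f(x^k) / k = sum_{k>=1} (1/k) * x^k / (1 - x^k) = sum_{k, m >= 1} x^(k m) / k,
which after exponentiating simplifies to
PE(x/(1 - x)) = prod_{k>=1} 1 / (1 - x^k).
This is the generating function for the partition function p(n), so the coefficient of x^25 is p(25).
Computing p(25) by dynamic programming over parts 1, 2, ..., 25: p(25) = 1958.

1958


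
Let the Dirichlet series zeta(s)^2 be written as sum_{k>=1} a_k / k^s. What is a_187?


The Dirichlet convolution of the constant function 1 with itself gives (1 * 1)(k) = sum_{d | k} 1 = d(k), the number of positive divisors of k.
Since zeta(s) = sum_{k>=1} 1/k^s, we have zeta(s)^2 = sum_{k>=1} d(k)/k^s, so a_k = d(k).
For k = 187: the divisors are 1, 11, 17, 187.
Count = 4.

4


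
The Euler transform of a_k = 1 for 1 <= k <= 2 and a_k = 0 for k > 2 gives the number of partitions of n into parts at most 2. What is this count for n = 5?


Partitions of 5 into parts at most 2:
Using generating function (1-x)^(-1)(1-x^2)^(-1),
the coefficient of x^5 = 3

3


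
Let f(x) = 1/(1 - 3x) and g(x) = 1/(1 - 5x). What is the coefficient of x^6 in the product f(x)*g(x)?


The coefficient of x^n in f*g is the Cauchy product: sum_{k=0}^{n} a^k * b^(n-k).
With a=3, b=5, n=6:
sum_{k=0}^{6} 3^k * 5^(6-k)
= 37969

37969
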